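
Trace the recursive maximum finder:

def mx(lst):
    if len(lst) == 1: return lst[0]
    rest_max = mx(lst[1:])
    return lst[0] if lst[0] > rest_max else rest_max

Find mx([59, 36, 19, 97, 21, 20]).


mx([59, 36, 19, 97, 21, 20]): compare 59 with mx([36, 19, 97, 21, 20])
mx([36, 19, 97, 21, 20]): compare 36 with mx([19, 97, 21, 20])
mx([19, 97, 21, 20]): compare 19 with mx([97, 21, 20])
mx([97, 21, 20]): compare 97 with mx([21, 20])
mx([21, 20]): compare 21 with mx([20])
mx([20]) = 20  (base case)
Compare 21 with 20 -> 21
Compare 97 with 21 -> 97
Compare 19 with 97 -> 97
Compare 36 with 97 -> 97
Compare 59 with 97 -> 97

97


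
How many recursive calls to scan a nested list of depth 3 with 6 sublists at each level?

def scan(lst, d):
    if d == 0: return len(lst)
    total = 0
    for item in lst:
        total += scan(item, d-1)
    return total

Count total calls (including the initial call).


At depth 0 (root): 1 call
At depth 1: each of 1 parents calls scan on 6 children = 6 calls
At depth 2: each of 6 parents calls scan on 6 children = 36 calls
At depth 3: each of 36 parents calls scan on 6 children = 216 calls
Total: 1 + 6 + 36 + 216 = 259

259


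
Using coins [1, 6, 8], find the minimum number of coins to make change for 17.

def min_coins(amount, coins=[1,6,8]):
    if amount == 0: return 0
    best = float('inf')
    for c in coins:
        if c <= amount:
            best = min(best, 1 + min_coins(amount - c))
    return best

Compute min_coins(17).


Building up with DP:
min_coins(0) = 0
min_coins(1) = min(1+min_coins(0)=1+0=1) = 1
min_coins(2) = min(1+min_coins(1)=1+1=2) = 2
min_coins(3) = min(1+min_coins(2)=1+2=3) = 3
min_coins(4) = min(1+min_coins(3)=1+3=4) = 4
min_coins(5) = min(1+min_coins(4)=1+4=5) = 5
min_coins(6) = min(1+min_coins(5)=1+5=6, 1+min_coins(0)=1+0=1) = 1
min_coins(7) = min(1+min_coins(6)=1+1=2, 1+min_coins(1)=1+1=2) = 2
min_coins(8) = min(1+min_coins(7)=1+2=3, 1+min_coins(2)=1+2=3, 1+min_coins(0)=1+0=1) = 1
min_coins(9) = min(1+min_coins(8)=1+1=2, 1+min_coins(3)=1+3=4, 1+min_coins(1)=1+1=2) = 2
min_coins(10) = min(1+min_coins(9)=1+2=3, 1+min_coins(4)=1+4=5, 1+min_coins(2)=1+2=3) = 3
min_coins(11) = min(1+min_coins(10)=1+3=4, 1+min_coins(5)=1+5=6, 1+min_coins(3)=1+3=4) = 4
min_coins(12) = min(1+min_coins(11)=1+4=5, 1+min_coins(6)=1+1=2, 1+min_coins(4)=1+4=5) = 2
min_coins(13) = min(1+min_coins(12)=1+2=3, 1+min_coins(7)=1+2=3, 1+min_coins(5)=1+5=6) = 3
min_coins(14) = min(1+min_coins(13)=1+3=4, 1+min_coins(8)=1+1=2, 1+min_coins(6)=1+1=2) = 2
min_coins(15) = min(1+min_coins(14)=1+2=3, 1+min_coins(9)=1+2=3, 1+min_coins(7)=1+2=3) = 3
min_coins(16) = min(1+min_coins(15)=1+3=4, 1+min_coins(10)=1+3=4, 1+min_coins(8)=1+1=2) = 2
min_coins(17) = min(1+min_coins(16)=1+2=3, 1+min_coins(11)=1+4=5, 1+min_coins(9)=1+2=3) = 3

3


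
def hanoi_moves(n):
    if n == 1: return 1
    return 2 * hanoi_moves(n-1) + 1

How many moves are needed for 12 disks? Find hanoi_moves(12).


hanoi_moves(12) = 2 * hanoi_moves(11) + 1
hanoi_moves(11) = 2 * hanoi_moves(10) + 1
hanoi_moves(10) = 2 * hanoi_moves(9) + 1
hanoi_moves(9) = 2 * hanoi_moves(8) + 1
hanoi_moves(8) = 2 * hanoi_moves(7) + 1
hanoi_moves(7) = 2 * hanoi_moves(6) + 1
hanoi_moves(6) = 2 * hanoi_moves(5) + 1
hanoi_moves(5) = 2 * hanoi_moves(4) + 1
hanoi_moves(4) = 2 * hanoi_moves(3) + 1
hanoi_moves(3) = 2 * hanoi_moves(2) + 1
hanoi_moves(2) = 2 * hanoi_moves(1) + 1
hanoi_moves(1) = 1  (base case)
hanoi_moves(2) = 2 * 1 + 1 = 3
hanoi_moves(3) = 2 * 3 + 1 = 7
hanoi_moves(4) = 2 * 7 + 1 = 15
hanoi_moves(5) = 2 * 15 + 1 = 31
hanoi_moves(6) = 2 * 31 + 1 = 63
hanoi_moves(7) = 2 * 63 + 1 = 127
hanoi_moves(8) = 2 * 127 + 1 = 255
hanoi_moves(9) = 2 * 255 + 1 = 511
hanoi_moves(10) = 2 * 511 + 1 = 1023
hanoi_moves(11) = 2 * 1023 + 1 = 2047
hanoi_moves(12) = 2 * 2047 + 1 = 4095

4095


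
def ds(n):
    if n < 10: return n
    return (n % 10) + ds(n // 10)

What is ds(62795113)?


ds(62795113) = 3 + ds(6279511)
ds(6279511) = 1 + ds(627951)
ds(627951) = 1 + ds(62795)
ds(62795) = 5 + ds(6279)
ds(6279) = 9 + ds(627)
ds(627) = 7 + ds(62)
ds(62) = 2 + ds(6)
ds(6) = 6  (base case)
Total: 3 + 1 + 1 + 5 + 9 + 7 + 2 + 6 = 34

34


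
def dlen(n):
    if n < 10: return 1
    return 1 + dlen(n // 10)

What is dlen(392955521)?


dlen(392955521) = 1 + dlen(39295552)
dlen(39295552) = 1 + dlen(3929555)
dlen(3929555) = 1 + dlen(392955)
dlen(392955) = 1 + dlen(39295)
dlen(39295) = 1 + dlen(3929)
dlen(3929) = 1 + dlen(392)
dlen(392) = 1 + dlen(39)
dlen(39) = 1 + dlen(3)
dlen(3) = 1  (base case: 3 < 10)
Unwinding: 1 + 1 + 1 + 1 + 1 + 1 + 1 + 1 + 1 = 9

9


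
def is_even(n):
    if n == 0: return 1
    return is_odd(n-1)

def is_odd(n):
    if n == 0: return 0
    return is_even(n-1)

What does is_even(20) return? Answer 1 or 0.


is_even(20) = is_odd(19)
is_odd(19) = is_even(18)
is_even(18) = is_odd(17)
is_odd(17) = is_even(16)
is_even(16) = is_odd(15)
is_odd(15) = is_even(14)
is_even(14) = is_odd(13)
is_odd(13) = is_even(12)
is_even(12) = is_odd(11)
is_odd(11) = is_even(10)
is_even(10) = is_odd(9)
is_odd(9) = is_even(8)
is_even(8) = is_odd(7)
is_odd(7) = is_even(6)
is_even(6) = is_odd(5)
is_odd(5) = is_even(4)
is_even(4) = is_odd(3)
is_odd(3) = is_even(2)
is_even(2) = is_odd(1)
is_odd(1) = is_even(0)
is_even(0) = 1  (base case)
Result: 1

1


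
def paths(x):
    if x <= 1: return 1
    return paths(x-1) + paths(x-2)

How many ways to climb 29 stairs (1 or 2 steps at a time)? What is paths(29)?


Building up from base cases:
paths(0) = 1
paths(1) = 1
paths(2) = paths(1) + paths(0) = 1 + 1 = 2
paths(3) = paths(2) + paths(1) = 2 + 1 = 3
paths(4) = paths(3) + paths(2) = 3 + 2 = 5
paths(5) = paths(4) + paths(3) = 5 + 3 = 8
paths(6) = paths(5) + paths(4) = 8 + 5 = 13
paths(7) = paths(6) + paths(5) = 13 + 8 = 21
paths(8) = paths(7) + paths(6) = 21 + 13 = 34
paths(9) = paths(8) + paths(7) = 34 + 21 = 55
paths(10) = paths(9) + paths(8) = 55 + 34 = 89
paths(11) = paths(10) + paths(9) = 89 + 55 = 144
paths(12) = paths(11) + paths(10) = 144 + 89 = 233
paths(13) = paths(12) + paths(11) = 233 + 144 = 377
paths(14) = paths(13) + paths(12) = 377 + 233 = 610
paths(15) = paths(14) + paths(13) = 610 + 377 = 987
paths(16) = paths(15) + paths(14) = 987 + 610 = 1597
paths(17) = paths(16) + paths(15) = 1597 + 987 = 2584
paths(18) = paths(17) + paths(16) = 2584 + 1597 = 4181
paths(19) = paths(18) + paths(17) = 4181 + 2584 = 6765
paths(20) = paths(19) + paths(18) = 6765 + 4181 = 10946
paths(21) = paths(20) + paths(19) = 10946 + 6765 = 17711
paths(22) = paths(21) + paths(20) = 17711 + 10946 = 28657
paths(23) = paths(22) + paths(21) = 28657 + 17711 = 46368
paths(24) = paths(23) + paths(22) = 46368 + 28657 = 75025
paths(25) = paths(24) + paths(23) = 75025 + 46368 = 121393
paths(26) = paths(25) + paths(24) = 121393 + 75025 = 196418
paths(27) = paths(26) + paths(25) = 196418 + 121393 = 317811
paths(28) = paths(27) + paths(26) = 317811 + 196418 = 514229
paths(29) = paths(28) + paths(27) = 514229 + 317811 = 832040

832040


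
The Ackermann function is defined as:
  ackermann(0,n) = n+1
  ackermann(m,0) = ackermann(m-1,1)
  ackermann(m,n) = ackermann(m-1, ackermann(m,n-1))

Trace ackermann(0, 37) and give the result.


ackermann(0, 37) = 38
Result: ackermann(0, 37) = 38

38


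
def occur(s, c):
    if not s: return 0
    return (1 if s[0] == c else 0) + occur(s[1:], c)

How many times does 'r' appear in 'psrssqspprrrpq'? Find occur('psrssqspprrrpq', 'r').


s[0]='p' != 'r' -> 0
s[0]='s' != 'r' -> 0
s[0]='r' == 'r' -> 1
s[0]='s' != 'r' -> 0
s[0]='s' != 'r' -> 0
s[0]='q' != 'r' -> 0
s[0]='s' != 'r' -> 0
s[0]='p' != 'r' -> 0
s[0]='p' != 'r' -> 0
s[0]='r' == 'r' -> 1
s[0]='r' == 'r' -> 1
s[0]='r' == 'r' -> 1
s[0]='p' != 'r' -> 0
s[0]='q' != 'r' -> 0
Sum: 0 + 0 + 1 + 0 + 0 + 0 + 0 + 0 + 0 + 1 + 1 + 1 + 0 + 0 = 4

4


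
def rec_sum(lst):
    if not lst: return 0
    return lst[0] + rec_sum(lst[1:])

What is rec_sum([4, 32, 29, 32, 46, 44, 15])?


rec_sum([4, 32, 29, 32, 46, 44, 15]) = 4 + rec_sum([32, 29, 32, 46, 44, 15])
rec_sum([32, 29, 32, 46, 44, 15]) = 32 + rec_sum([29, 32, 46, 44, 15])
rec_sum([29, 32, 46, 44, 15]) = 29 + rec_sum([32, 46, 44, 15])
rec_sum([32, 46, 44, 15]) = 32 + rec_sum([46, 44, 15])
rec_sum([46, 44, 15]) = 46 + rec_sum([44, 15])
rec_sum([44, 15]) = 44 + rec_sum([15])
rec_sum([15]) = 15 + rec_sum([])
rec_sum([]) = 0  (base case)
Total: 4 + 32 + 29 + 32 + 46 + 44 + 15 + 0 = 202

202


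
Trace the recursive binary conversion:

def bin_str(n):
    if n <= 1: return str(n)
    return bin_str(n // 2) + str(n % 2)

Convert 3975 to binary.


bin_str(3975) = bin_str(1987) + '1'
bin_str(1987) = bin_str(993) + '1'
bin_str(993) = bin_str(496) + '1'
bin_str(496) = bin_str(248) + '0'
bin_str(248) = bin_str(124) + '0'
bin_str(124) = bin_str(62) + '0'
bin_str(62) = bin_str(31) + '0'
bin_str(31) = bin_str(15) + '1'
bin_str(15) = bin_str(7) + '1'
bin_str(7) = bin_str(3) + '1'
bin_str(3) = bin_str(1) + '1'
bin_str(1) = '1'  (base case)
Concatenating: '1' + '1' + '1' + '1' + '1' + '0' + '0' + '0' + '0' + '1' + '1' + '1' = '111110000111'

111110000111


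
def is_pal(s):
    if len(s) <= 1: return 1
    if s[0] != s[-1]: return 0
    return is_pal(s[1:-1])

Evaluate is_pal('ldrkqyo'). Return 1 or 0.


is_pal('ldrkqyo'): s[0]='l' != s[-1]='o' -> return 0
Result: 0 (not a palindrome)

0


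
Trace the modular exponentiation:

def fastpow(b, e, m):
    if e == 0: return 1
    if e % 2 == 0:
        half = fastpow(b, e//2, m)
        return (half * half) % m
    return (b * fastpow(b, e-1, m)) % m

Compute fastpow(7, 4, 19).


fastpow(7, 4, 19): e is even, compute fastpow(7, 2, 19)
  fastpow(7, 2, 19): e is even, compute fastpow(7, 1, 19)
    fastpow(7, 1, 19): e is odd, compute fastpow(7, 0, 19)
      fastpow(7, 0, 19) = 1
    (7 * 1) % 19 = 7
  half=7, (7*7) % 19 = 11
half=11, (11*11) % 19 = 7

7


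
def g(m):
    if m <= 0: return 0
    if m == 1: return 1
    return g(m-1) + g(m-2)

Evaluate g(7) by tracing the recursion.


Computing g(7) bottom-up:
g(0) = 0
g(1) = 1
g(2) = g(1) + g(0) = 1 + 0 = 1
g(3) = g(2) + g(1) = 1 + 1 = 2
g(4) = g(3) + g(2) = 2 + 1 = 3
g(5) = g(4) + g(3) = 3 + 2 = 5
g(6) = g(5) + g(4) = 5 + 3 = 8
g(7) = g(6) + g(5) = 8 + 5 = 13

13


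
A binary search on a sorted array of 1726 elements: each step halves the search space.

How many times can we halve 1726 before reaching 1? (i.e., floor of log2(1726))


1726 / 2 = 863
863 / 2 = 431
431 / 2 = 215
215 / 2 = 107
107 / 2 = 53
53 / 2 = 26
26 / 2 = 13
13 / 2 = 6
6 / 2 = 3
3 / 2 = 1
Reached 1 after 10 halvings

10


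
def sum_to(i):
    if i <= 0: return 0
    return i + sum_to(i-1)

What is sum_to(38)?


sum_to(38)
= 38 + 37 + 36 + 35 + 34 + 33 + 32 + 31 + 30 + 29 + 28 + 27 + 26 + 25 + 24 + 23 + 22 + 21 + 20 + 19 + 18 + 17 + 16 + 15 + 14 + 13 + 12 + 11 + 10 + 9 + 8 + 7 + 6 + 5 + 4 + 3 + 2 + 1 + sum_to(0)
= 38 + 37 + 36 + 35 + 34 + 33 + 32 + 31 + 30 + 29 + 28 + 27 + 26 + 25 + 24 + 23 + 22 + 21 + 20 + 19 + 18 + 17 + 16 + 15 + 14 + 13 + 12 + 11 + 10 + 9 + 8 + 7 + 6 + 5 + 4 + 3 + 2 + 1 + 0
= 741

741


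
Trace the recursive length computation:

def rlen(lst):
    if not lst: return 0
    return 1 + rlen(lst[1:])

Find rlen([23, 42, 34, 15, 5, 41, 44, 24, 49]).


rlen([23, 42, 34, 15, 5, 41, 44, 24, 49]) = 1 + rlen([42, 34, 15, 5, 41, 44, 24, 49])
rlen([42, 34, 15, 5, 41, 44, 24, 49]) = 1 + rlen([34, 15, 5, 41, 44, 24, 49])
rlen([34, 15, 5, 41, 44, 24, 49]) = 1 + rlen([15, 5, 41, 44, 24, 49])
rlen([15, 5, 41, 44, 24, 49]) = 1 + rlen([5, 41, 44, 24, 49])
rlen([5, 41, 44, 24, 49]) = 1 + rlen([41, 44, 24, 49])
rlen([41, 44, 24, 49]) = 1 + rlen([44, 24, 49])
rlen([44, 24, 49]) = 1 + rlen([24, 49])
rlen([24, 49]) = 1 + rlen([49])
rlen([49]) = 1 + rlen([])
rlen([]) = 0  (base case)
Unwinding: 1 + 1 + 1 + 1 + 1 + 1 + 1 + 1 + 1 + 0 = 9

9


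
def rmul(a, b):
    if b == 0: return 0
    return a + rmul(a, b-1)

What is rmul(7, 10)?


rmul(7, 10) = 7 + rmul(7, 9)
rmul(7, 9) = 7 + rmul(7, 8)
rmul(7, 8) = 7 + rmul(7, 7)
rmul(7, 7) = 7 + rmul(7, 6)
rmul(7, 6) = 7 + rmul(7, 5)
rmul(7, 5) = 7 + rmul(7, 4)
rmul(7, 4) = 7 + rmul(7, 3)
rmul(7, 3) = 7 + rmul(7, 2)
rmul(7, 2) = 7 + rmul(7, 1)
rmul(7, 1) = 7 + rmul(7, 0)
rmul(7, 0) = 0  (base case)
Total: 7 + 7 + 7 + 7 + 7 + 7 + 7 + 7 + 7 + 7 + 0 = 70

70


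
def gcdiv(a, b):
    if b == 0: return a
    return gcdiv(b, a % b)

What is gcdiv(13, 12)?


gcdiv(13, 12) = gcdiv(12, 1)
gcdiv(12, 1) = gcdiv(1, 0)
gcdiv(1, 0) = 1  (base case)

1


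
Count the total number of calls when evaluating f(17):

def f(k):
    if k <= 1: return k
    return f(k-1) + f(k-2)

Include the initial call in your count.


Let C(n) = total calls for f(n)
C(0) = 1, C(1) = 1
C(2) = 1 + C(1) + C(0) = 1 + 1 + 1 = 3
C(3) = 1 + C(2) + C(1) = 1 + 3 + 1 = 5
C(4) = 1 + C(3) + C(2) = 1 + 5 + 3 = 9
C(5) = 1 + C(4) + C(3) = 1 + 9 + 5 = 15
C(6) = 1 + C(5) + C(4) = 1 + 15 + 9 = 25
C(7) = 1 + C(6) + C(5) = 1 + 25 + 15 = 41
C(8) = 1 + C(7) + C(6) = 1 + 41 + 25 = 67
C(9) = 1 + C(8) + C(7) = 1 + 67 + 41 = 109
C(10) = 1 + C(9) + C(8) = 1 + 109 + 67 = 177
C(11) = 1 + C(10) + C(9) = 1 + 177 + 109 = 287
C(12) = 1 + C(11) + C(10) = 1 + 287 + 177 = 465
C(13) = 1 + C(12) + C(11) = 1 + 465 + 287 = 753
C(14) = 1 + C(13) + C(12) = 1 + 753 + 465 = 1219
C(15) = 1 + C(14) + C(13) = 1 + 1219 + 753 = 1973
C(16) = 1 + C(15) + C(14) = 1 + 1973 + 1219 = 3193
C(17) = 1 + C(16) + C(15) = 1 + 3193 + 1973 = 5167

5167


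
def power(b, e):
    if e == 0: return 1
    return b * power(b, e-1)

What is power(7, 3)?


power(7, 3)
= 7 * power(7, 2)
= 7 * 7 * power(7, 1)
= 7 * 7 * 7 * power(7, 0)
= 7 * 7 * 7 * 1
= 343

343


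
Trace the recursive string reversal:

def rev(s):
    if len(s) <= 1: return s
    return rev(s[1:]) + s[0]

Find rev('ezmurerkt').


rev('ezmurerkt') = rev('zmurerkt') + 'e'
rev('zmurerkt') = rev('murerkt') + 'z'
rev('murerkt') = rev('urerkt') + 'm'
rev('urerkt') = rev('rerkt') + 'u'
rev('rerkt') = rev('erkt') + 'r'
rev('erkt') = rev('rkt') + 'e'
rev('rkt') = rev('kt') + 'r'
rev('kt') = rev('t') + 'k'
rev('t') = 't'  (base case)
Concatenating: 't' + 'k' + 'r' + 'e' + 'r' + 'u' + 'm' + 'z' + 'e' = 'tkrerumze'

tkrerumze


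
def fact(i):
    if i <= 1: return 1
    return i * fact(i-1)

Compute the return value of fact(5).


fact(5)
= 5 * fact(4)
= 5 * 4 * fact(3)
= 5 * 4 * 3 * fact(2)
= 5 * 4 * 3 * 2 * fact(1)
= 5 * 4 * 3 * 2 * 1
= 120

120


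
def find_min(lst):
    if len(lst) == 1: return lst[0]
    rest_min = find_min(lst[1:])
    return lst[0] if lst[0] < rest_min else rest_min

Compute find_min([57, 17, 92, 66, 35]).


find_min([57, 17, 92, 66, 35]): compare 57 with find_min([17, 92, 66, 35])
find_min([17, 92, 66, 35]): compare 17 with find_min([92, 66, 35])
find_min([92, 66, 35]): compare 92 with find_min([66, 35])
find_min([66, 35]): compare 66 with find_min([35])
find_min([35]) = 35  (base case)
Compare 66 with 35 -> 35
Compare 92 with 35 -> 35
Compare 17 with 35 -> 17
Compare 57 with 17 -> 17

17


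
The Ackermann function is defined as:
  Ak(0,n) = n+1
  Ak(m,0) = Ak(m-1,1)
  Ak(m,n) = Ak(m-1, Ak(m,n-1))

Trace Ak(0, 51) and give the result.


Ak(0, 51) = 52
Result: Ak(0, 51) = 52

52


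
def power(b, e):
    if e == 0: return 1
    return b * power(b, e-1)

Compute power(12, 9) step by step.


power(12, 9)
= 12 * power(12, 8)
= 12 * 12 * power(12, 7)
= 12 * 12 * 12 * power(12, 6)
= 12 * 12 * 12 * 12 * power(12, 5)
= 12 * 12 * 12 * 12 * 12 * power(12, 4)
= 12 * 12 * 12 * 12 * 12 * 12 * power(12, 3)
= 12 * 12 * 12 * 12 * 12 * 12 * 12 * power(12, 2)
= 12 * 12 * 12 * 12 * 12 * 12 * 12 * 12 * power(12, 1)
= 12 * 12 * 12 * 12 * 12 * 12 * 12 * 12 * 12 * power(12, 0)
= 12 * 12 * 12 * 12 * 12 * 12 * 12 * 12 * 12 * 1
= 5159780352

5159780352


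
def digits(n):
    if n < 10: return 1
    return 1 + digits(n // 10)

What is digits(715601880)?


digits(715601880) = 1 + digits(71560188)
digits(71560188) = 1 + digits(7156018)
digits(7156018) = 1 + digits(715601)
digits(715601) = 1 + digits(71560)
digits(71560) = 1 + digits(7156)
digits(7156) = 1 + digits(715)
digits(715) = 1 + digits(71)
digits(71) = 1 + digits(7)
digits(7) = 1  (base case: 7 < 10)
Unwinding: 1 + 1 + 1 + 1 + 1 + 1 + 1 + 1 + 1 = 9

9


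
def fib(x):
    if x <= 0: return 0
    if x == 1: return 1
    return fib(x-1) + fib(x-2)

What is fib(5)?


Computing fib(5) bottom-up:
fib(0) = 0
fib(1) = 1
fib(2) = fib(1) + fib(0) = 1 + 0 = 1
fib(3) = fib(2) + fib(1) = 1 + 1 = 2
fib(4) = fib(3) + fib(2) = 2 + 1 = 3
fib(5) = fib(4) + fib(3) = 3 + 2 = 5

5


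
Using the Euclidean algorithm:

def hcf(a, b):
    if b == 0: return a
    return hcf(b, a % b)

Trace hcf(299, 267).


hcf(299, 267) = hcf(267, 32)
hcf(267, 32) = hcf(32, 11)
hcf(32, 11) = hcf(11, 10)
hcf(11, 10) = hcf(10, 1)
hcf(10, 1) = hcf(1, 0)
hcf(1, 0) = 1  (base case)

1


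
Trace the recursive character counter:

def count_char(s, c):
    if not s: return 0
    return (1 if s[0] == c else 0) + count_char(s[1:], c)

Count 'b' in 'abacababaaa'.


s[0]='a' != 'b' -> 0
s[0]='b' == 'b' -> 1
s[0]='a' != 'b' -> 0
s[0]='c' != 'b' -> 0
s[0]='a' != 'b' -> 0
s[0]='b' == 'b' -> 1
s[0]='a' != 'b' -> 0
s[0]='b' == 'b' -> 1
s[0]='a' != 'b' -> 0
s[0]='a' != 'b' -> 0
s[0]='a' != 'b' -> 0
Sum: 0 + 1 + 0 + 0 + 0 + 1 + 0 + 1 + 0 + 0 + 0 = 3

3


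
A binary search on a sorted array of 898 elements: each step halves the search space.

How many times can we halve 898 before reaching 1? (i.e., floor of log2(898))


898 / 2 = 449
449 / 2 = 224
224 / 2 = 112
112 / 2 = 56
56 / 2 = 28
28 / 2 = 14
14 / 2 = 7
7 / 2 = 3
3 / 2 = 1
Reached 1 after 9 halvings

9


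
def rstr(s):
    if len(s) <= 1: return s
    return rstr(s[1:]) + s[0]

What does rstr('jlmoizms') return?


rstr('jlmoizms') = rstr('lmoizms') + 'j'
rstr('lmoizms') = rstr('moizms') + 'l'
rstr('moizms') = rstr('oizms') + 'm'
rstr('oizms') = rstr('izms') + 'o'
rstr('izms') = rstr('zms') + 'i'
rstr('zms') = rstr('ms') + 'z'
rstr('ms') = rstr('s') + 'm'
rstr('s') = 's'  (base case)
Concatenating: 's' + 'm' + 'z' + 'i' + 'o' + 'm' + 'l' + 'j' = 'smziomlj'

smziomlj


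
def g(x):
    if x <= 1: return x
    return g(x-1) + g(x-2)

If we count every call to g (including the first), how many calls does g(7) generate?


Let C(n) = total calls for g(n)
C(0) = 1, C(1) = 1
C(2) = 1 + C(1) + C(0) = 1 + 1 + 1 = 3
C(3) = 1 + C(2) + C(1) = 1 + 3 + 1 = 5
C(4) = 1 + C(3) + C(2) = 1 + 5 + 3 = 9
C(5) = 1 + C(4) + C(3) = 1 + 9 + 5 = 15
C(6) = 1 + C(5) + C(4) = 1 + 15 + 9 = 25
C(7) = 1 + C(6) + C(5) = 1 + 25 + 15 = 41

41


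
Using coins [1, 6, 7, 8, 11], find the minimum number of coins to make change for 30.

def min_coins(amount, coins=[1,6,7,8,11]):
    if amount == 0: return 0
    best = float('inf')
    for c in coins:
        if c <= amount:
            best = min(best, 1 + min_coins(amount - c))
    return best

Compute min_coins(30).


Building up with DP:
min_coins(0) = 0
min_coins(1) = min(1+min_coins(0)=1+0=1) = 1
min_coins(2) = min(1+min_coins(1)=1+1=2) = 2
min_coins(3) = min(1+min_coins(2)=1+2=3) = 3
min_coins(4) = min(1+min_coins(3)=1+3=4) = 4
min_coins(5) = min(1+min_coins(4)=1+4=5) = 5
min_coins(6) = min(1+min_coins(5)=1+5=6, 1+min_coins(0)=1+0=1) = 1
min_coins(7) = min(1+min_coins(6)=1+1=2, 1+min_coins(1)=1+1=2, 1+min_coins(0)=1+0=1) = 1
min_coins(8) = min(1+min_coins(7)=1+1=2, 1+min_coins(2)=1+2=3, 1+min_coins(1)=1+1=2, 1+min_coins(0)=1+0=1) = 1
min_coins(9) = min(1+min_coins(8)=1+1=2, 1+min_coins(3)=1+3=4, 1+min_coins(2)=1+2=3, 1+min_coins(1)=1+1=2) = 2
min_coins(10) = min(1+min_coins(9)=1+2=3, 1+min_coins(4)=1+4=5, 1+min_coins(3)=1+3=4, 1+min_coins(2)=1+2=3) = 3
min_coins(11) = min(1+min_coins(10)=1+3=4, 1+min_coins(5)=1+5=6, 1+min_coins(4)=1+4=5, 1+min_coins(3)=1+3=4, 1+min_coins(0)=1+0=1) = 1
min_coins(12) = min(1+min_coins(11)=1+1=2, 1+min_coins(6)=1+1=2, 1+min_coins(5)=1+5=6, 1+min_coins(4)=1+4=5, 1+min_coins(1)=1+1=2) = 2
min_coins(13) = min(1+min_coins(12)=1+2=3, 1+min_coins(7)=1+1=2, 1+min_coins(6)=1+1=2, 1+min_coins(5)=1+5=6, 1+min_coins(2)=1+2=3) = 2
min_coins(14) = min(1+min_coins(13)=1+2=3, 1+min_coins(8)=1+1=2, 1+min_coins(7)=1+1=2, 1+min_coins(6)=1+1=2, 1+min_coins(3)=1+3=4) = 2
min_coins(15) = min(1+min_coins(14)=1+2=3, 1+min_coins(9)=1+2=3, 1+min_coins(8)=1+1=2, 1+min_coins(7)=1+1=2, 1+min_coins(4)=1+4=5) = 2
min_coins(16) = min(1+min_coins(15)=1+2=3, 1+min_coins(10)=1+3=4, 1+min_coins(9)=1+2=3, 1+min_coins(8)=1+1=2, 1+min_coins(5)=1+5=6) = 2
min_coins(17) = min(1+min_coins(16)=1+2=3, 1+min_coins(11)=1+1=2, 1+min_coins(10)=1+3=4, 1+min_coins(9)=1+2=3, 1+min_coins(6)=1+1=2) = 2
min_coins(18) = min(1+min_coins(17)=1+2=3, 1+min_coins(12)=1+2=3, 1+min_coins(11)=1+1=2, 1+min_coins(10)=1+3=4, 1+min_coins(7)=1+1=2) = 2
min_coins(19) = min(1+min_coins(18)=1+2=3, 1+min_coins(13)=1+2=3, 1+min_coins(12)=1+2=3, 1+min_coins(11)=1+1=2, 1+min_coins(8)=1+1=2) = 2
min_coins(20) = min(1+min_coins(19)=1+2=3, 1+min_coins(14)=1+2=3, 1+min_coins(13)=1+2=3, 1+min_coins(12)=1+2=3, 1+min_coins(9)=1+2=3) = 3
min_coins(21) = min(1+min_coins(20)=1+3=4, 1+min_coins(15)=1+2=3, 1+min_coins(14)=1+2=3, 1+min_coins(13)=1+2=3, 1+min_coins(10)=1+3=4) = 3
min_coins(22) = min(1+min_coins(21)=1+3=4, 1+min_coins(16)=1+2=3, 1+min_coins(15)=1+2=3, 1+min_coins(14)=1+2=3, 1+min_coins(11)=1+1=2) = 2
min_coins(23) = min(1+min_coins(22)=1+2=3, 1+min_coins(17)=1+2=3, 1+min_coins(16)=1+2=3, 1+min_coins(15)=1+2=3, 1+min_coins(12)=1+2=3) = 3
min_coins(24) = min(1+min_coins(23)=1+3=4, 1+min_coins(18)=1+2=3, 1+min_coins(17)=1+2=3, 1+min_coins(16)=1+2=3, 1+min_coins(13)=1+2=3) = 3
min_coins(25) = min(1+min_coins(24)=1+3=4, 1+min_coins(19)=1+2=3, 1+min_coins(18)=1+2=3, 1+min_coins(17)=1+2=3, 1+min_coins(14)=1+2=3) = 3
min_coins(26) = min(1+min_coins(25)=1+3=4, 1+min_coins(20)=1+3=4, 1+min_coins(19)=1+2=3, 1+min_coins(18)=1+2=3, 1+min_coins(15)=1+2=3) = 3
min_coins(27) = min(1+min_coins(26)=1+3=4, 1+min_coins(21)=1+3=4, 1+min_coins(20)=1+3=4, 1+min_coins(19)=1+2=3, 1+min_coins(16)=1+2=3) = 3
min_coins(28) = min(1+min_coins(27)=1+3=4, 1+min_coins(22)=1+2=3, 1+min_coins(21)=1+3=4, 1+min_coins(20)=1+3=4, 1+min_coins(17)=1+2=3) = 3
min_coins(29) = min(1+min_coins(28)=1+3=4, 1+min_coins(23)=1+3=4, 1+min_coins(22)=1+2=3, 1+min_coins(21)=1+3=4, 1+min_coins(18)=1+2=3) = 3
min_coins(30) = min(1+min_coins(29)=1+3=4, 1+min_coins(24)=1+3=4, 1+min_coins(23)=1+3=4, 1+min_coins(22)=1+2=3, 1+min_coins(19)=1+2=3) = 3

3


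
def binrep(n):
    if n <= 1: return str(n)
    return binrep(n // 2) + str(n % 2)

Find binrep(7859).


binrep(7859) = binrep(3929) + '1'
binrep(3929) = binrep(1964) + '1'
binrep(1964) = binrep(982) + '0'
binrep(982) = binrep(491) + '0'
binrep(491) = binrep(245) + '1'
binrep(245) = binrep(122) + '1'
binrep(122) = binrep(61) + '0'
binrep(61) = binrep(30) + '1'
binrep(30) = binrep(15) + '0'
binrep(15) = binrep(7) + '1'
binrep(7) = binrep(3) + '1'
binrep(3) = binrep(1) + '1'
binrep(1) = '1'  (base case)
Concatenating: '1' + '1' + '1' + '1' + '0' + '1' + '0' + '1' + '1' + '0' + '0' + '1' + '1' = '1111010110011'

1111010110011


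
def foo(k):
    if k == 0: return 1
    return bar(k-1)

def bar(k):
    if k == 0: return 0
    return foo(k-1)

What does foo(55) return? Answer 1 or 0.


foo(55) = bar(54)
bar(54) = foo(53)
foo(53) = bar(52)
bar(52) = foo(51)
foo(51) = bar(50)
bar(50) = foo(49)
foo(49) = bar(48)
bar(48) = foo(47)
foo(47) = bar(46)
bar(46) = foo(45)
foo(45) = bar(44)
bar(44) = foo(43)
foo(43) = bar(42)
bar(42) = foo(41)
foo(41) = bar(40)
bar(40) = foo(39)
foo(39) = bar(38)
bar(38) = foo(37)
foo(37) = bar(36)
bar(36) = foo(35)
foo(35) = bar(34)
bar(34) = foo(33)
foo(33) = bar(32)
bar(32) = foo(31)
foo(31) = bar(30)
bar(30) = foo(29)
foo(29) = bar(28)
bar(28) = foo(27)
foo(27) = bar(26)
bar(26) = foo(25)
foo(25) = bar(24)
bar(24) = foo(23)
foo(23) = bar(22)
bar(22) = foo(21)
foo(21) = bar(20)
bar(20) = foo(19)
foo(19) = bar(18)
bar(18) = foo(17)
foo(17) = bar(16)
bar(16) = foo(15)
foo(15) = bar(14)
bar(14) = foo(13)
foo(13) = bar(12)
bar(12) = foo(11)
foo(11) = bar(10)
bar(10) = foo(9)
foo(9) = bar(8)
bar(8) = foo(7)
foo(7) = bar(6)
bar(6) = foo(5)
foo(5) = bar(4)
bar(4) = foo(3)
foo(3) = bar(2)
bar(2) = foo(1)
foo(1) = bar(0)
bar(0) = 0  (base case)
Result: 0

0


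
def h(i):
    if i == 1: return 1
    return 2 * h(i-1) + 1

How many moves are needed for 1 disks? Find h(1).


h(1) = 1  (base case)

1


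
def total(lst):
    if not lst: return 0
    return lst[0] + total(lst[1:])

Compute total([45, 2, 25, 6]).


total([45, 2, 25, 6]) = 45 + total([2, 25, 6])
total([2, 25, 6]) = 2 + total([25, 6])
total([25, 6]) = 25 + total([6])
total([6]) = 6 + total([])
total([]) = 0  (base case)
Total: 45 + 2 + 25 + 6 + 0 = 78

78


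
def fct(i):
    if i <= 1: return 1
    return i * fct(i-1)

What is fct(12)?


fct(12)
= 12 * fct(11)
= 12 * 11 * fct(10)
= 12 * 11 * 10 * fct(9)
= 12 * 11 * 10 * 9 * fct(8)
= 12 * 11 * 10 * 9 * 8 * fct(7)
= 12 * 11 * 10 * 9 * 8 * 7 * fct(6)
= 12 * 11 * 10 * 9 * 8 * 7 * 6 * fct(5)
= 12 * 11 * 10 * 9 * 8 * 7 * 6 * 5 * fct(4)
= 12 * 11 * 10 * 9 * 8 * 7 * 6 * 5 * 4 * fct(3)
= 12 * 11 * 10 * 9 * 8 * 7 * 6 * 5 * 4 * 3 * fct(2)
= 12 * 11 * 10 * 9 * 8 * 7 * 6 * 5 * 4 * 3 * 2 * fct(1)
= 12 * 11 * 10 * 9 * 8 * 7 * 6 * 5 * 4 * 3 * 2 * 1
= 479001600

479001600


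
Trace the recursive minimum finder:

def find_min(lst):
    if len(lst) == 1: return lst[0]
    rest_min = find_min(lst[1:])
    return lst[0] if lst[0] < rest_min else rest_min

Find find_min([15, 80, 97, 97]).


find_min([15, 80, 97, 97]): compare 15 with find_min([80, 97, 97])
find_min([80, 97, 97]): compare 80 with find_min([97, 97])
find_min([97, 97]): compare 97 with find_min([97])
find_min([97]) = 97  (base case)
Compare 97 with 97 -> 97
Compare 80 with 97 -> 80
Compare 15 with 80 -> 15

15


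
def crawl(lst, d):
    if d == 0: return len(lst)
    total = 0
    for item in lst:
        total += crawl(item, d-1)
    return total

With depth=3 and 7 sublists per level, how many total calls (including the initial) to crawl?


At depth 0 (root): 1 call
At depth 1: each of 1 parents calls crawl on 7 children = 7 calls
At depth 2: each of 7 parents calls crawl on 7 children = 49 calls
At depth 3: each of 49 parents calls crawl on 7 children = 343 calls
Total: 1 + 7 + 49 + 343 = 400

400


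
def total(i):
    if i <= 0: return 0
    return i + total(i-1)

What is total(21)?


total(21)
= 21 + 20 + 19 + 18 + 17 + 16 + 15 + 14 + 13 + 12 + 11 + 10 + 9 + 8 + 7 + 6 + 5 + 4 + 3 + 2 + 1 + total(0)
= 21 + 20 + 19 + 18 + 17 + 16 + 15 + 14 + 13 + 12 + 11 + 10 + 9 + 8 + 7 + 6 + 5 + 4 + 3 + 2 + 1 + 0
= 231

231


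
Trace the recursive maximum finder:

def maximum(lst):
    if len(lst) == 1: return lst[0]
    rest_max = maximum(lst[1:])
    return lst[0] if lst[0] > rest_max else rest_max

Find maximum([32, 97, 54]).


maximum([32, 97, 54]): compare 32 with maximum([97, 54])
maximum([97, 54]): compare 97 with maximum([54])
maximum([54]) = 54  (base case)
Compare 97 with 54 -> 97
Compare 32 with 97 -> 97

97


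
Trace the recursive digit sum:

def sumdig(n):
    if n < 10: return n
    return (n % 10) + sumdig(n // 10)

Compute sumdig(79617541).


sumdig(79617541) = 1 + sumdig(7961754)
sumdig(7961754) = 4 + sumdig(796175)
sumdig(796175) = 5 + sumdig(79617)
sumdig(79617) = 7 + sumdig(7961)
sumdig(7961) = 1 + sumdig(796)
sumdig(796) = 6 + sumdig(79)
sumdig(79) = 9 + sumdig(7)
sumdig(7) = 7  (base case)
Total: 1 + 4 + 5 + 7 + 1 + 6 + 9 + 7 = 40

40


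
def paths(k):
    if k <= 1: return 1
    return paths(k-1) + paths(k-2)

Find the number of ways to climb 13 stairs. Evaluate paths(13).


Building up from base cases:
paths(0) = 1
paths(1) = 1
paths(2) = paths(1) + paths(0) = 1 + 1 = 2
paths(3) = paths(2) + paths(1) = 2 + 1 = 3
paths(4) = paths(3) + paths(2) = 3 + 2 = 5
paths(5) = paths(4) + paths(3) = 5 + 3 = 8
paths(6) = paths(5) + paths(4) = 8 + 5 = 13
paths(7) = paths(6) + paths(5) = 13 + 8 = 21
paths(8) = paths(7) + paths(6) = 21 + 13 = 34
paths(9) = paths(8) + paths(7) = 34 + 21 = 55
paths(10) = paths(9) + paths(8) = 55 + 34 = 89
paths(11) = paths(10) + paths(9) = 89 + 55 = 144
paths(12) = paths(11) + paths(10) = 144 + 89 = 233
paths(13) = paths(12) + paths(11) = 233 + 144 = 377

377


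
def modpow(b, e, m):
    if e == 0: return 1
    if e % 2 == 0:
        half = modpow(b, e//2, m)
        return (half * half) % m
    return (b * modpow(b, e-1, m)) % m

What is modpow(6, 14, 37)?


modpow(6, 14, 37): e is even, compute modpow(6, 7, 37)
  modpow(6, 7, 37): e is odd, compute modpow(6, 6, 37)
    modpow(6, 6, 37): e is even, compute modpow(6, 3, 37)
      modpow(6, 3, 37): e is odd, compute modpow(6, 2, 37)
        modpow(6, 2, 37): e is even, compute modpow(6, 1, 37)
          modpow(6, 1, 37): e is odd, compute modpow(6, 0, 37)
          modpow(6, 0, 37) = 1
          (6 * 1) % 37 = 6
        half=6, (6*6) % 37 = 36
      (6 * 36) % 37 = 31
    half=31, (31*31) % 37 = 36
  (6 * 36) % 37 = 31
half=31, (31*31) % 37 = 36

36


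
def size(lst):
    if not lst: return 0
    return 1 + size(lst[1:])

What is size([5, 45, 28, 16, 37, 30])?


size([5, 45, 28, 16, 37, 30]) = 1 + size([45, 28, 16, 37, 30])
size([45, 28, 16, 37, 30]) = 1 + size([28, 16, 37, 30])
size([28, 16, 37, 30]) = 1 + size([16, 37, 30])
size([16, 37, 30]) = 1 + size([37, 30])
size([37, 30]) = 1 + size([30])
size([30]) = 1 + size([])
size([]) = 0  (base case)
Unwinding: 1 + 1 + 1 + 1 + 1 + 1 + 0 = 6

6


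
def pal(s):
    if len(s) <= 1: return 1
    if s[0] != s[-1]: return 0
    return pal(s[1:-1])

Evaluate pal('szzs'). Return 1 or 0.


pal('szzs'): s[0]='s' == s[-1]='s' -> check pal('zz')
pal('zz'): s[0]='z' == s[-1]='z' -> check pal('')
pal(''): len <= 1 -> return 1  (base case)
Result: 1 (palindrome)

1


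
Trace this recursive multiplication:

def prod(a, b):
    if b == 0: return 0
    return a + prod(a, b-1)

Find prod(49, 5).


prod(49, 5) = 49 + prod(49, 4)
prod(49, 4) = 49 + prod(49, 3)
prod(49, 3) = 49 + prod(49, 2)
prod(49, 2) = 49 + prod(49, 1)
prod(49, 1) = 49 + prod(49, 0)
prod(49, 0) = 0  (base case)
Total: 49 + 49 + 49 + 49 + 49 + 0 = 245

245


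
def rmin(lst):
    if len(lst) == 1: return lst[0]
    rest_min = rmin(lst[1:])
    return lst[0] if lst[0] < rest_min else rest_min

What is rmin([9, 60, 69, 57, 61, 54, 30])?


rmin([9, 60, 69, 57, 61, 54, 30]): compare 9 with rmin([60, 69, 57, 61, 54, 30])
rmin([60, 69, 57, 61, 54, 30]): compare 60 with rmin([69, 57, 61, 54, 30])
rmin([69, 57, 61, 54, 30]): compare 69 with rmin([57, 61, 54, 30])
rmin([57, 61, 54, 30]): compare 57 with rmin([61, 54, 30])
rmin([61, 54, 30]): compare 61 with rmin([54, 30])
rmin([54, 30]): compare 54 with rmin([30])
rmin([30]) = 30  (base case)
Compare 54 with 30 -> 30
Compare 61 with 30 -> 30
Compare 57 with 30 -> 30
Compare 69 with 30 -> 30
Compare 60 with 30 -> 30
Compare 9 with 30 -> 9

9


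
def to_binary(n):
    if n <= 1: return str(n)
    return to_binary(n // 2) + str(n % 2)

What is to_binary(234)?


to_binary(234) = to_binary(117) + '0'
to_binary(117) = to_binary(58) + '1'
to_binary(58) = to_binary(29) + '0'
to_binary(29) = to_binary(14) + '1'
to_binary(14) = to_binary(7) + '0'
to_binary(7) = to_binary(3) + '1'
to_binary(3) = to_binary(1) + '1'
to_binary(1) = '1'  (base case)
Concatenating: '1' + '1' + '1' + '0' + '1' + '0' + '1' + '0' = '11101010'

11101010


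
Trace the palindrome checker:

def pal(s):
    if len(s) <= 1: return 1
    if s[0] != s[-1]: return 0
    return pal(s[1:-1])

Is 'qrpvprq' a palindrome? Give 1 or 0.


pal('qrpvprq'): s[0]='q' == s[-1]='q' -> check pal('rpvpr')
pal('rpvpr'): s[0]='r' == s[-1]='r' -> check pal('pvp')
pal('pvp'): s[0]='p' == s[-1]='p' -> check pal('v')
pal('v'): len <= 1 -> return 1  (base case)
Result: 1 (palindrome)

1


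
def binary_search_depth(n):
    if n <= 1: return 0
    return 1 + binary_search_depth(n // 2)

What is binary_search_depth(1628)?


1628 / 2 = 814
814 / 2 = 407
407 / 2 = 203
203 / 2 = 101
101 / 2 = 50
50 / 2 = 25
25 / 2 = 12
12 / 2 = 6
6 / 2 = 3
3 / 2 = 1
Reached 1 after 10 halvings

10


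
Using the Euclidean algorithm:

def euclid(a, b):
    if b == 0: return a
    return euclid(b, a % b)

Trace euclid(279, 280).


euclid(279, 280) = euclid(280, 279)
euclid(280, 279) = euclid(279, 1)
euclid(279, 1) = euclid(1, 0)
euclid(1, 0) = 1  (base case)

1


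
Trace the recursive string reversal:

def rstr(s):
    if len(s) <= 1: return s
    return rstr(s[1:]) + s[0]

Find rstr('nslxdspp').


rstr('nslxdspp') = rstr('slxdspp') + 'n'
rstr('slxdspp') = rstr('lxdspp') + 's'
rstr('lxdspp') = rstr('xdspp') + 'l'
rstr('xdspp') = rstr('dspp') + 'x'
rstr('dspp') = rstr('spp') + 'd'
rstr('spp') = rstr('pp') + 's'
rstr('pp') = rstr('p') + 'p'
rstr('p') = 'p'  (base case)
Concatenating: 'p' + 'p' + 's' + 'd' + 'x' + 'l' + 's' + 'n' = 'ppsdxlsn'

ppsdxlsn


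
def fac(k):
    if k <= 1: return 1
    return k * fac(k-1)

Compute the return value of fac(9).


fac(9)
= 9 * fac(8)
= 9 * 8 * fac(7)
= 9 * 8 * 7 * fac(6)
= 9 * 8 * 7 * 6 * fac(5)
= 9 * 8 * 7 * 6 * 5 * fac(4)
= 9 * 8 * 7 * 6 * 5 * 4 * fac(3)
= 9 * 8 * 7 * 6 * 5 * 4 * 3 * fac(2)
= 9 * 8 * 7 * 6 * 5 * 4 * 3 * 2 * fac(1)
= 9 * 8 * 7 * 6 * 5 * 4 * 3 * 2 * 1
= 362880

362880


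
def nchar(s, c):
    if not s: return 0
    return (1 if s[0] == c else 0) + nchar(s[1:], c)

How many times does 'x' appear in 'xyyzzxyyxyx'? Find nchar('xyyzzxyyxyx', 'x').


s[0]='x' == 'x' -> 1
s[0]='y' != 'x' -> 0
s[0]='y' != 'x' -> 0
s[0]='z' != 'x' -> 0
s[0]='z' != 'x' -> 0
s[0]='x' == 'x' -> 1
s[0]='y' != 'x' -> 0
s[0]='y' != 'x' -> 0
s[0]='x' == 'x' -> 1
s[0]='y' != 'x' -> 0
s[0]='x' == 'x' -> 1
Sum: 1 + 0 + 0 + 0 + 0 + 1 + 0 + 0 + 1 + 0 + 1 = 4

4


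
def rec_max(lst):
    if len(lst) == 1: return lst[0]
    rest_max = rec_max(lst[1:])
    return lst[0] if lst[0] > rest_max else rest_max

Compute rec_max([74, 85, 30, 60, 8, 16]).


rec_max([74, 85, 30, 60, 8, 16]): compare 74 with rec_max([85, 30, 60, 8, 16])
rec_max([85, 30, 60, 8, 16]): compare 85 with rec_max([30, 60, 8, 16])
rec_max([30, 60, 8, 16]): compare 30 with rec_max([60, 8, 16])
rec_max([60, 8, 16]): compare 60 with rec_max([8, 16])
rec_max([8, 16]): compare 8 with rec_max([16])
rec_max([16]) = 16  (base case)
Compare 8 with 16 -> 16
Compare 60 with 16 -> 60
Compare 30 with 60 -> 60
Compare 85 with 60 -> 85
Compare 74 with 85 -> 85

85


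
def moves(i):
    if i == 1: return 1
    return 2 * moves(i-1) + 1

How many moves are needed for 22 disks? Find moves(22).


moves(22) = 2 * moves(21) + 1
moves(21) = 2 * moves(20) + 1
moves(20) = 2 * moves(19) + 1
moves(19) = 2 * moves(18) + 1
moves(18) = 2 * moves(17) + 1
moves(17) = 2 * moves(16) + 1
moves(16) = 2 * moves(15) + 1
moves(15) = 2 * moves(14) + 1
moves(14) = 2 * moves(13) + 1
moves(13) = 2 * moves(12) + 1
moves(12) = 2 * moves(11) + 1
moves(11) = 2 * moves(10) + 1
moves(10) = 2 * moves(9) + 1
moves(9) = 2 * moves(8) + 1
moves(8) = 2 * moves(7) + 1
moves(7) = 2 * moves(6) + 1
moves(6) = 2 * moves(5) + 1
moves(5) = 2 * moves(4) + 1
moves(4) = 2 * moves(3) + 1
moves(3) = 2 * moves(2) + 1
moves(2) = 2 * moves(1) + 1
moves(1) = 1  (base case)
moves(2) = 2 * 1 + 1 = 3
moves(3) = 2 * 3 + 1 = 7
moves(4) = 2 * 7 + 1 = 15
moves(5) = 2 * 15 + 1 = 31
moves(6) = 2 * 31 + 1 = 63
moves(7) = 2 * 63 + 1 = 127
moves(8) = 2 * 127 + 1 = 255
moves(9) = 2 * 255 + 1 = 511
moves(10) = 2 * 511 + 1 = 1023
moves(11) = 2 * 1023 + 1 = 2047
moves(12) = 2 * 2047 + 1 = 4095
moves(13) = 2 * 4095 + 1 = 8191
moves(14) = 2 * 8191 + 1 = 16383
moves(15) = 2 * 16383 + 1 = 32767
moves(16) = 2 * 32767 + 1 = 65535
moves(17) = 2 * 65535 + 1 = 131071
moves(18) = 2 * 131071 + 1 = 262143
moves(19) = 2 * 262143 + 1 = 524287
moves(20) = 2 * 524287 + 1 = 1048575
moves(21) = 2 * 1048575 + 1 = 2097151
moves(22) = 2 * 2097151 + 1 = 4194303

4194303


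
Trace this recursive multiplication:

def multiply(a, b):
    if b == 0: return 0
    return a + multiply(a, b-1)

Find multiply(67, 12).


multiply(67, 12) = 67 + multiply(67, 11)
multiply(67, 11) = 67 + multiply(67, 10)
multiply(67, 10) = 67 + multiply(67, 9)
multiply(67, 9) = 67 + multiply(67, 8)
multiply(67, 8) = 67 + multiply(67, 7)
multiply(67, 7) = 67 + multiply(67, 6)
multiply(67, 6) = 67 + multiply(67, 5)
multiply(67, 5) = 67 + multiply(67, 4)
multiply(67, 4) = 67 + multiply(67, 3)
multiply(67, 3) = 67 + multiply(67, 2)
multiply(67, 2) = 67 + multiply(67, 1)
multiply(67, 1) = 67 + multiply(67, 0)
multiply(67, 0) = 0  (base case)
Total: 67 + 67 + 67 + 67 + 67 + 67 + 67 + 67 + 67 + 67 + 67 + 67 + 0 = 804

804


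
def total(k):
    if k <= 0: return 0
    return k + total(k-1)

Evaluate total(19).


total(19)
= 19 + 18 + 17 + 16 + 15 + 14 + 13 + 12 + 11 + 10 + 9 + 8 + 7 + 6 + 5 + 4 + 3 + 2 + 1 + total(0)
= 19 + 18 + 17 + 16 + 15 + 14 + 13 + 12 + 11 + 10 + 9 + 8 + 7 + 6 + 5 + 4 + 3 + 2 + 1 + 0
= 190

190


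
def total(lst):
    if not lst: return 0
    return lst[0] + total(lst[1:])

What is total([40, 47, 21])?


total([40, 47, 21]) = 40 + total([47, 21])
total([47, 21]) = 47 + total([21])
total([21]) = 21 + total([])
total([]) = 0  (base case)
Total: 40 + 47 + 21 + 0 = 108

108


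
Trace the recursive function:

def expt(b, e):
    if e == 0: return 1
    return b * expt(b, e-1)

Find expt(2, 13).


expt(2, 13)
= 2 * expt(2, 12)
= 2 * 2 * expt(2, 11)
= 2 * 2 * 2 * expt(2, 10)
= 2 * 2 * 2 * 2 * expt(2, 9)
= 2 * 2 * 2 * 2 * 2 * expt(2, 8)
= 2 * 2 * 2 * 2 * 2 * 2 * expt(2, 7)
= 2 * 2 * 2 * 2 * 2 * 2 * 2 * expt(2, 6)
= 2 * 2 * 2 * 2 * 2 * 2 * 2 * 2 * expt(2, 5)
= 2 * 2 * 2 * 2 * 2 * 2 * 2 * 2 * 2 * expt(2, 4)
= 2 * 2 * 2 * 2 * 2 * 2 * 2 * 2 * 2 * 2 * expt(2, 3)
= 2 * 2 * 2 * 2 * 2 * 2 * 2 * 2 * 2 * 2 * 2 * expt(2, 2)
= 2 * 2 * 2 * 2 * 2 * 2 * 2 * 2 * 2 * 2 * 2 * 2 * expt(2, 1)
= 2 * 2 * 2 * 2 * 2 * 2 * 2 * 2 * 2 * 2 * 2 * 2 * 2 * expt(2, 0)
= 2 * 2 * 2 * 2 * 2 * 2 * 2 * 2 * 2 * 2 * 2 * 2 * 2 * 1
= 8192

8192


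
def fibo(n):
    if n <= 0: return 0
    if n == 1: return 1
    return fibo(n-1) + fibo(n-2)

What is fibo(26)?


Computing fibo(26) bottom-up:
fibo(0) = 0
fibo(1) = 1
fibo(2) = fibo(1) + fibo(0) = 1 + 0 = 1
fibo(3) = fibo(2) + fibo(1) = 1 + 1 = 2
fibo(4) = fibo(3) + fibo(2) = 2 + 1 = 3
fibo(5) = fibo(4) + fibo(3) = 3 + 2 = 5
fibo(6) = fibo(5) + fibo(4) = 5 + 3 = 8
fibo(7) = fibo(6) + fibo(5) = 8 + 5 = 13
fibo(8) = fibo(7) + fibo(6) = 13 + 8 = 21
fibo(9) = fibo(8) + fibo(7) = 21 + 13 = 34
fibo(10) = fibo(9) + fibo(8) = 34 + 21 = 55
fibo(11) = fibo(10) + fibo(9) = 55 + 34 = 89
fibo(12) = fibo(11) + fibo(10) = 89 + 55 = 144
fibo(13) = fibo(12) + fibo(11) = 144 + 89 = 233
fibo(14) = fibo(13) + fibo(12) = 233 + 144 = 377
fibo(15) = fibo(14) + fibo(13) = 377 + 233 = 610
fibo(16) = fibo(15) + fibo(14) = 610 + 377 = 987
fibo(17) = fibo(16) + fibo(15) = 987 + 610 = 1597
fibo(18) = fibo(17) + fibo(16) = 1597 + 987 = 2584
fibo(19) = fibo(18) + fibo(17) = 2584 + 1597 = 4181
fibo(20) = fibo(19) + fibo(18) = 4181 + 2584 = 6765
fibo(21) = fibo(20) + fibo(19) = 6765 + 4181 = 10946
fibo(22) = fibo(21) + fibo(20) = 10946 + 6765 = 17711
fibo(23) = fibo(22) + fibo(21) = 17711 + 10946 = 28657
fibo(24) = fibo(23) + fibo(22) = 28657 + 17711 = 46368
fibo(25) = fibo(24) + fibo(23) = 46368 + 28657 = 75025
fibo(26) = fibo(25) + fibo(24) = 75025 + 46368 = 121393

121393


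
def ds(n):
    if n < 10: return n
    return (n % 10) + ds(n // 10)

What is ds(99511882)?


ds(99511882) = 2 + ds(9951188)
ds(9951188) = 8 + ds(995118)
ds(995118) = 8 + ds(99511)
ds(99511) = 1 + ds(9951)
ds(9951) = 1 + ds(995)
ds(995) = 5 + ds(99)
ds(99) = 9 + ds(9)
ds(9) = 9  (base case)
Total: 2 + 8 + 8 + 1 + 1 + 5 + 9 + 9 = 43

43


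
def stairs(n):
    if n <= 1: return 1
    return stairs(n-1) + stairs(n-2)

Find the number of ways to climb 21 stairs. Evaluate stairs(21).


Building up from base cases:
stairs(0) = 1
stairs(1) = 1
stairs(2) = stairs(1) + stairs(0) = 1 + 1 = 2
stairs(3) = stairs(2) + stairs(1) = 2 + 1 = 3
stairs(4) = stairs(3) + stairs(2) = 3 + 2 = 5
stairs(5) = stairs(4) + stairs(3) = 5 + 3 = 8
stairs(6) = stairs(5) + stairs(4) = 8 + 5 = 13
stairs(7) = stairs(6) + stairs(5) = 13 + 8 = 21
stairs(8) = stairs(7) + stairs(6) = 21 + 13 = 34
stairs(9) = stairs(8) + stairs(7) = 34 + 21 = 55
stairs(10) = stairs(9) + stairs(8) = 55 + 34 = 89
stairs(11) = stairs(10) + stairs(9) = 89 + 55 = 144
stairs(12) = stairs(11) + stairs(10) = 144 + 89 = 233
stairs(13) = stairs(12) + stairs(11) = 233 + 144 = 377
stairs(14) = stairs(13) + stairs(12) = 377 + 233 = 610
stairs(15) = stairs(14) + stairs(13) = 610 + 377 = 987
stairs(16) = stairs(15) + stairs(14) = 987 + 610 = 1597
stairs(17) = stairs(16) + stairs(15) = 1597 + 987 = 2584
stairs(18) = stairs(17) + stairs(16) = 2584 + 1597 = 4181
stairs(19) = stairs(18) + stairs(17) = 4181 + 2584 = 6765
stairs(20) = stairs(19) + stairs(18) = 6765 + 4181 = 10946
stairs(21) = stairs(20) + stairs(19) = 10946 + 6765 = 17711

17711
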